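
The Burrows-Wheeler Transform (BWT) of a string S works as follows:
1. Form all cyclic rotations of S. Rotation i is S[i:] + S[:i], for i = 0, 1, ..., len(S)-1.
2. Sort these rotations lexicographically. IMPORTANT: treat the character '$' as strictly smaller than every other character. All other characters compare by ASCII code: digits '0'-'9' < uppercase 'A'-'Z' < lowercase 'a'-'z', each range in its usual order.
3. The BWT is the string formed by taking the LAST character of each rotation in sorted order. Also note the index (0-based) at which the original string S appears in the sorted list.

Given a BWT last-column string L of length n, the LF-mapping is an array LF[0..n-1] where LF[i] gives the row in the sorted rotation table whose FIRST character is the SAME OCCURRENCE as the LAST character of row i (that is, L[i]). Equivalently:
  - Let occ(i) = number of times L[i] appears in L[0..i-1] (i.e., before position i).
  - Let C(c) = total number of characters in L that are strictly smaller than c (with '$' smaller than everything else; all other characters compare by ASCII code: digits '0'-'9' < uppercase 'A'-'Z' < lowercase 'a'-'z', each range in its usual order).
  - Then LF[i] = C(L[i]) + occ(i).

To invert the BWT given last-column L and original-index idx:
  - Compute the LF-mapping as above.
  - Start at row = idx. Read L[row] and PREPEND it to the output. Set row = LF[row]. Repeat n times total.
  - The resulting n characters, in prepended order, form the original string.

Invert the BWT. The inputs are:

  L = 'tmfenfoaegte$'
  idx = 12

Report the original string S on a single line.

Answer: toffeemagnet$

Derivation:
LF mapping: 11 8 5 2 9 6 10 1 3 7 12 4 0
Walk LF starting at row 12, prepending L[row]:
  step 1: row=12, L[12]='$', prepend. Next row=LF[12]=0
  step 2: row=0, L[0]='t', prepend. Next row=LF[0]=11
  step 3: row=11, L[11]='e', prepend. Next row=LF[11]=4
  step 4: row=4, L[4]='n', prepend. Next row=LF[4]=9
  step 5: row=9, L[9]='g', prepend. Next row=LF[9]=7
  step 6: row=7, L[7]='a', prepend. Next row=LF[7]=1
  step 7: row=1, L[1]='m', prepend. Next row=LF[1]=8
  step 8: row=8, L[8]='e', prepend. Next row=LF[8]=3
  step 9: row=3, L[3]='e', prepend. Next row=LF[3]=2
  step 10: row=2, L[2]='f', prepend. Next row=LF[2]=5
  step 11: row=5, L[5]='f', prepend. Next row=LF[5]=6
  step 12: row=6, L[6]='o', prepend. Next row=LF[6]=10
  step 13: row=10, L[10]='t', prepend. Next row=LF[10]=12
Reversed output: toffeemagnet$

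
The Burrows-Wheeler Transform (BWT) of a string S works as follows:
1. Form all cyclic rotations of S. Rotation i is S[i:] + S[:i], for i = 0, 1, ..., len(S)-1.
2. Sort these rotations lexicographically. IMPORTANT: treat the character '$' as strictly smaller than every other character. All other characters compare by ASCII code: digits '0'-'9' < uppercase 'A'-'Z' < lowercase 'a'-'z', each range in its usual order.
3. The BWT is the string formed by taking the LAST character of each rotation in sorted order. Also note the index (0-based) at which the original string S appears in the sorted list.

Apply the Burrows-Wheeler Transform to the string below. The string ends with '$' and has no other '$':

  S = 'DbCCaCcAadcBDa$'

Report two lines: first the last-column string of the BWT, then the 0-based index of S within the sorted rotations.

Answer: accbCaB$DCADCda
7

Derivation:
All 15 rotations (rotation i = S[i:]+S[:i]):
  rot[0] = DbCCaCcAadcBDa$
  rot[1] = bCCaCcAadcBDa$D
  rot[2] = CCaCcAadcBDa$Db
  rot[3] = CaCcAadcBDa$DbC
  rot[4] = aCcAadcBDa$DbCC
  rot[5] = CcAadcBDa$DbCCa
  rot[6] = cAadcBDa$DbCCaC
  rot[7] = AadcBDa$DbCCaCc
  rot[8] = adcBDa$DbCCaCcA
  rot[9] = dcBDa$DbCCaCcAa
  rot[10] = cBDa$DbCCaCcAad
  rot[11] = BDa$DbCCaCcAadc
  rot[12] = Da$DbCCaCcAadcB
  rot[13] = a$DbCCaCcAadcBD
  rot[14] = $DbCCaCcAadcBDa
Sorted (with $ < everything):
  sorted[0] = $DbCCaCcAadcBDa  (last char: 'a')
  sorted[1] = AadcBDa$DbCCaCc  (last char: 'c')
  sorted[2] = BDa$DbCCaCcAadc  (last char: 'c')
  sorted[3] = CCaCcAadcBDa$Db  (last char: 'b')
  sorted[4] = CaCcAadcBDa$DbC  (last char: 'C')
  sorted[5] = CcAadcBDa$DbCCa  (last char: 'a')
  sorted[6] = Da$DbCCaCcAadcB  (last char: 'B')
  sorted[7] = DbCCaCcAadcBDa$  (last char: '$')
  sorted[8] = a$DbCCaCcAadcBD  (last char: 'D')
  sorted[9] = aCcAadcBDa$DbCC  (last char: 'C')
  sorted[10] = adcBDa$DbCCaCcA  (last char: 'A')
  sorted[11] = bCCaCcAadcBDa$D  (last char: 'D')
  sorted[12] = cAadcBDa$DbCCaC  (last char: 'C')
  sorted[13] = cBDa$DbCCaCcAad  (last char: 'd')
  sorted[14] = dcBDa$DbCCaCcAa  (last char: 'a')
Last column: accbCaB$DCADCda
Original string S is at sorted index 7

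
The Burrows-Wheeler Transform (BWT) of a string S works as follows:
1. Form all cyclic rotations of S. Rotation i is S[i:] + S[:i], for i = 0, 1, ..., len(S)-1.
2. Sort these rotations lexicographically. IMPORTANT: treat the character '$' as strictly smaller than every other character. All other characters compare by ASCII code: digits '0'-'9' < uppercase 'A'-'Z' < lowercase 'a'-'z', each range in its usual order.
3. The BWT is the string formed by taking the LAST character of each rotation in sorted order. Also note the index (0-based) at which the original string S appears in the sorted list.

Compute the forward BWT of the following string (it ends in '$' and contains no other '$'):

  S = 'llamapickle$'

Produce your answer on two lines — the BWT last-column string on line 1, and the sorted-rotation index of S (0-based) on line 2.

Answer: elmilpclk$aa
9

Derivation:
All 12 rotations (rotation i = S[i:]+S[:i]):
  rot[0] = llamapickle$
  rot[1] = lamapickle$l
  rot[2] = amapickle$ll
  rot[3] = mapickle$lla
  rot[4] = apickle$llam
  rot[5] = pickle$llama
  rot[6] = ickle$llamap
  rot[7] = ckle$llamapi
  rot[8] = kle$llamapic
  rot[9] = le$llamapick
  rot[10] = e$llamapickl
  rot[11] = $llamapickle
Sorted (with $ < everything):
  sorted[0] = $llamapickle  (last char: 'e')
  sorted[1] = amapickle$ll  (last char: 'l')
  sorted[2] = apickle$llam  (last char: 'm')
  sorted[3] = ckle$llamapi  (last char: 'i')
  sorted[4] = e$llamapickl  (last char: 'l')
  sorted[5] = ickle$llamap  (last char: 'p')
  sorted[6] = kle$llamapic  (last char: 'c')
  sorted[7] = lamapickle$l  (last char: 'l')
  sorted[8] = le$llamapick  (last char: 'k')
  sorted[9] = llamapickle$  (last char: '$')
  sorted[10] = mapickle$lla  (last char: 'a')
  sorted[11] = pickle$llama  (last char: 'a')
Last column: elmilpclk$aa
Original string S is at sorted index 9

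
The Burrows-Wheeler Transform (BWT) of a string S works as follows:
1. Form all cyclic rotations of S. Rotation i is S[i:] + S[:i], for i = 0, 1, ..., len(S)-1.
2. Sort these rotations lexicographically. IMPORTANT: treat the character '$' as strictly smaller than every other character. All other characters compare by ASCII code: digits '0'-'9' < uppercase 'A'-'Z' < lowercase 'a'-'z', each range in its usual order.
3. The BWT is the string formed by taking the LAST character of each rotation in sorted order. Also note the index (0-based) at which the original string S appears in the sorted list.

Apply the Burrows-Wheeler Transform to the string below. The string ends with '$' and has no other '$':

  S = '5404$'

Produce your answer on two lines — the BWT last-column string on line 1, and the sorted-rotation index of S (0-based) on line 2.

Answer: 4405$
4

Derivation:
All 5 rotations (rotation i = S[i:]+S[:i]):
  rot[0] = 5404$
  rot[1] = 404$5
  rot[2] = 04$54
  rot[3] = 4$540
  rot[4] = $5404
Sorted (with $ < everything):
  sorted[0] = $5404  (last char: '4')
  sorted[1] = 04$54  (last char: '4')
  sorted[2] = 4$540  (last char: '0')
  sorted[3] = 404$5  (last char: '5')
  sorted[4] = 5404$  (last char: '$')
Last column: 4405$
Original string S is at sorted index 4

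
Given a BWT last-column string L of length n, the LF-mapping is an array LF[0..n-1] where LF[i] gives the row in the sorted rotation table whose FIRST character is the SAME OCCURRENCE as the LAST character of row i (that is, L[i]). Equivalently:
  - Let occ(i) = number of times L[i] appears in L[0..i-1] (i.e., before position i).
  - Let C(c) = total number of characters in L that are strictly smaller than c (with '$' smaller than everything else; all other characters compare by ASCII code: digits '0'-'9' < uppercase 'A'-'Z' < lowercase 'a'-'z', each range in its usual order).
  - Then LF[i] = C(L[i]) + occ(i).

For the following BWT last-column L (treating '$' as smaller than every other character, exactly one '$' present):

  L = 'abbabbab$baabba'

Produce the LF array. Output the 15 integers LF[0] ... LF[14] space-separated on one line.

Answer: 1 7 8 2 9 10 3 11 0 12 4 5 13 14 6

Derivation:
Char counts: '$':1, 'a':6, 'b':8
C (first-col start): C('$')=0, C('a')=1, C('b')=7
L[0]='a': occ=0, LF[0]=C('a')+0=1+0=1
L[1]='b': occ=0, LF[1]=C('b')+0=7+0=7
L[2]='b': occ=1, LF[2]=C('b')+1=7+1=8
L[3]='a': occ=1, LF[3]=C('a')+1=1+1=2
L[4]='b': occ=2, LF[4]=C('b')+2=7+2=9
L[5]='b': occ=3, LF[5]=C('b')+3=7+3=10
L[6]='a': occ=2, LF[6]=C('a')+2=1+2=3
L[7]='b': occ=4, LF[7]=C('b')+4=7+4=11
L[8]='$': occ=0, LF[8]=C('$')+0=0+0=0
L[9]='b': occ=5, LF[9]=C('b')+5=7+5=12
L[10]='a': occ=3, LF[10]=C('a')+3=1+3=4
L[11]='a': occ=4, LF[11]=C('a')+4=1+4=5
L[12]='b': occ=6, LF[12]=C('b')+6=7+6=13
L[13]='b': occ=7, LF[13]=C('b')+7=7+7=14
L[14]='a': occ=5, LF[14]=C('a')+5=1+5=6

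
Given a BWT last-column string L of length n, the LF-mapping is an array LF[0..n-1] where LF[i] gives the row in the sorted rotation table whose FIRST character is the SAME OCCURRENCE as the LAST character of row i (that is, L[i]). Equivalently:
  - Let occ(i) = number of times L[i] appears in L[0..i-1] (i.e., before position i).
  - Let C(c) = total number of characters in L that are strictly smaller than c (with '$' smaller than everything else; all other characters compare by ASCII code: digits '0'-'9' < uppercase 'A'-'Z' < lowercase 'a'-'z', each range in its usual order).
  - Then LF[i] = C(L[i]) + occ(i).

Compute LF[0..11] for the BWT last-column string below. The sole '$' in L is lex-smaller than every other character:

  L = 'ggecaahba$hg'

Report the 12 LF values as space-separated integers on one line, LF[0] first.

Answer: 7 8 6 5 1 2 10 4 3 0 11 9

Derivation:
Char counts: '$':1, 'a':3, 'b':1, 'c':1, 'e':1, 'g':3, 'h':2
C (first-col start): C('$')=0, C('a')=1, C('b')=4, C('c')=5, C('e')=6, C('g')=7, C('h')=10
L[0]='g': occ=0, LF[0]=C('g')+0=7+0=7
L[1]='g': occ=1, LF[1]=C('g')+1=7+1=8
L[2]='e': occ=0, LF[2]=C('e')+0=6+0=6
L[3]='c': occ=0, LF[3]=C('c')+0=5+0=5
L[4]='a': occ=0, LF[4]=C('a')+0=1+0=1
L[5]='a': occ=1, LF[5]=C('a')+1=1+1=2
L[6]='h': occ=0, LF[6]=C('h')+0=10+0=10
L[7]='b': occ=0, LF[7]=C('b')+0=4+0=4
L[8]='a': occ=2, LF[8]=C('a')+2=1+2=3
L[9]='$': occ=0, LF[9]=C('$')+0=0+0=0
L[10]='h': occ=1, LF[10]=C('h')+1=10+1=11
L[11]='g': occ=2, LF[11]=C('g')+2=7+2=9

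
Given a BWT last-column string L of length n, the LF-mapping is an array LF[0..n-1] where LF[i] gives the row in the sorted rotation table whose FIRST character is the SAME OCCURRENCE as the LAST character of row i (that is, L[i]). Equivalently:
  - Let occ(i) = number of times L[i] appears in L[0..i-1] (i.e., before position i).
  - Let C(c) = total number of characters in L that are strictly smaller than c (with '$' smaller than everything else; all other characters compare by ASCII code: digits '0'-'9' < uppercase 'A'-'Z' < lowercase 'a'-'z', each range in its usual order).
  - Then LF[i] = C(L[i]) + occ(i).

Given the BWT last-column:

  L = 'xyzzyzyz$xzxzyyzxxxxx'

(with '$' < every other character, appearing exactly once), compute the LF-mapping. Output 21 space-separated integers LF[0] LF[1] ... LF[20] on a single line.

Answer: 1 9 14 15 10 16 11 17 0 2 18 3 19 12 13 20 4 5 6 7 8

Derivation:
Char counts: '$':1, 'x':8, 'y':5, 'z':7
C (first-col start): C('$')=0, C('x')=1, C('y')=9, C('z')=14
L[0]='x': occ=0, LF[0]=C('x')+0=1+0=1
L[1]='y': occ=0, LF[1]=C('y')+0=9+0=9
L[2]='z': occ=0, LF[2]=C('z')+0=14+0=14
L[3]='z': occ=1, LF[3]=C('z')+1=14+1=15
L[4]='y': occ=1, LF[4]=C('y')+1=9+1=10
L[5]='z': occ=2, LF[5]=C('z')+2=14+2=16
L[6]='y': occ=2, LF[6]=C('y')+2=9+2=11
L[7]='z': occ=3, LF[7]=C('z')+3=14+3=17
L[8]='$': occ=0, LF[8]=C('$')+0=0+0=0
L[9]='x': occ=1, LF[9]=C('x')+1=1+1=2
L[10]='z': occ=4, LF[10]=C('z')+4=14+4=18
L[11]='x': occ=2, LF[11]=C('x')+2=1+2=3
L[12]='z': occ=5, LF[12]=C('z')+5=14+5=19
L[13]='y': occ=3, LF[13]=C('y')+3=9+3=12
L[14]='y': occ=4, LF[14]=C('y')+4=9+4=13
L[15]='z': occ=6, LF[15]=C('z')+6=14+6=20
L[16]='x': occ=3, LF[16]=C('x')+3=1+3=4
L[17]='x': occ=4, LF[17]=C('x')+4=1+4=5
L[18]='x': occ=5, LF[18]=C('x')+5=1+5=6
L[19]='x': occ=6, LF[19]=C('x')+6=1+6=7
L[20]='x': occ=7, LF[20]=C('x')+7=1+7=8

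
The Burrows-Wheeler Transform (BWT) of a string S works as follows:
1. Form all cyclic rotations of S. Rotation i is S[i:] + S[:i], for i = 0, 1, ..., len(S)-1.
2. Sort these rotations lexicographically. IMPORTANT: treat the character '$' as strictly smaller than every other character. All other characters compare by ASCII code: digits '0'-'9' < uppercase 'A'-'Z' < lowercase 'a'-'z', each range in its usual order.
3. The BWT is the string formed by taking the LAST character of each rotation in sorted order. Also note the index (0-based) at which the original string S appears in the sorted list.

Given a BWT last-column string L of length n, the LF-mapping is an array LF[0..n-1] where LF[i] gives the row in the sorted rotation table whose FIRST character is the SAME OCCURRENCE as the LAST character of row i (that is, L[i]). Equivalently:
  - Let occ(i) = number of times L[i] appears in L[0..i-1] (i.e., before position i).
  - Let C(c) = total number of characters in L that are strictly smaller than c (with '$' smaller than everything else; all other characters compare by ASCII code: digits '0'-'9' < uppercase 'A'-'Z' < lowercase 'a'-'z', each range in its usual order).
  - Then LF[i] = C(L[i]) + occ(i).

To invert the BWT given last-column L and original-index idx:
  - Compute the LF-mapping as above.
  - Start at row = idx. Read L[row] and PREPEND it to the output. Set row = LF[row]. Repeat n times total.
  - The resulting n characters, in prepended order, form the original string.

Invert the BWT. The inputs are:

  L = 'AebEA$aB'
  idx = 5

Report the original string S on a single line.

Answer: abAEBeA$

Derivation:
LF mapping: 1 7 6 4 2 0 5 3
Walk LF starting at row 5, prepending L[row]:
  step 1: row=5, L[5]='$', prepend. Next row=LF[5]=0
  step 2: row=0, L[0]='A', prepend. Next row=LF[0]=1
  step 3: row=1, L[1]='e', prepend. Next row=LF[1]=7
  step 4: row=7, L[7]='B', prepend. Next row=LF[7]=3
  step 5: row=3, L[3]='E', prepend. Next row=LF[3]=4
  step 6: row=4, L[4]='A', prepend. Next row=LF[4]=2
  step 7: row=2, L[2]='b', prepend. Next row=LF[2]=6
  step 8: row=6, L[6]='a', prepend. Next row=LF[6]=5
Reversed output: abAEBeA$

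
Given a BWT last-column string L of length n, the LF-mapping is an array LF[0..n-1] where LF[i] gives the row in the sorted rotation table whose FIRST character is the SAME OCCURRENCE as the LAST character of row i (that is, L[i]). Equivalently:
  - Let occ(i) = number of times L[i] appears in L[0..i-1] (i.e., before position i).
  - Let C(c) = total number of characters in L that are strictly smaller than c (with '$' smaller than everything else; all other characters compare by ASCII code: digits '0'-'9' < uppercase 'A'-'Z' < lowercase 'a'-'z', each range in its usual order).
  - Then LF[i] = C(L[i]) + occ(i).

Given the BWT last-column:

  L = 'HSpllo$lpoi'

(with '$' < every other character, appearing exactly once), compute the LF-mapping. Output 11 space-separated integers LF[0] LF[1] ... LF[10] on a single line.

Char counts: '$':1, 'H':1, 'S':1, 'i':1, 'l':3, 'o':2, 'p':2
C (first-col start): C('$')=0, C('H')=1, C('S')=2, C('i')=3, C('l')=4, C('o')=7, C('p')=9
L[0]='H': occ=0, LF[0]=C('H')+0=1+0=1
L[1]='S': occ=0, LF[1]=C('S')+0=2+0=2
L[2]='p': occ=0, LF[2]=C('p')+0=9+0=9
L[3]='l': occ=0, LF[3]=C('l')+0=4+0=4
L[4]='l': occ=1, LF[4]=C('l')+1=4+1=5
L[5]='o': occ=0, LF[5]=C('o')+0=7+0=7
L[6]='$': occ=0, LF[6]=C('$')+0=0+0=0
L[7]='l': occ=2, LF[7]=C('l')+2=4+2=6
L[8]='p': occ=1, LF[8]=C('p')+1=9+1=10
L[9]='o': occ=1, LF[9]=C('o')+1=7+1=8
L[10]='i': occ=0, LF[10]=C('i')+0=3+0=3

Answer: 1 2 9 4 5 7 0 6 10 8 3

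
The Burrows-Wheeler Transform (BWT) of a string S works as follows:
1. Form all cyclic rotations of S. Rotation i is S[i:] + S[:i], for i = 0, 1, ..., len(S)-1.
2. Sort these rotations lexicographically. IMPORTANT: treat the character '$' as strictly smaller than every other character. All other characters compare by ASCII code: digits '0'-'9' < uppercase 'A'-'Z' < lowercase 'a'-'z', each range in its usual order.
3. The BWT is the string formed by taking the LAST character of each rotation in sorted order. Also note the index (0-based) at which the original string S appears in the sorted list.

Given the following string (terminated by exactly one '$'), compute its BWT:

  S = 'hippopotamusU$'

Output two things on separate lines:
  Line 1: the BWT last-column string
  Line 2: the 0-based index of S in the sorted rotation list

Answer: Ust$happpoiuom
3

Derivation:
All 14 rotations (rotation i = S[i:]+S[:i]):
  rot[0] = hippopotamusU$
  rot[1] = ippopotamusU$h
  rot[2] = ppopotamusU$hi
  rot[3] = popotamusU$hip
  rot[4] = opotamusU$hipp
  rot[5] = potamusU$hippo
  rot[6] = otamusU$hippop
  rot[7] = tamusU$hippopo
  rot[8] = amusU$hippopot
  rot[9] = musU$hippopota
  rot[10] = usU$hippopotam
  rot[11] = sU$hippopotamu
  rot[12] = U$hippopotamus
  rot[13] = $hippopotamusU
Sorted (with $ < everything):
  sorted[0] = $hippopotamusU  (last char: 'U')
  sorted[1] = U$hippopotamus  (last char: 's')
  sorted[2] = amusU$hippopot  (last char: 't')
  sorted[3] = hippopotamusU$  (last char: '$')
  sorted[4] = ippopotamusU$h  (last char: 'h')
  sorted[5] = musU$hippopota  (last char: 'a')
  sorted[6] = opotamusU$hipp  (last char: 'p')
  sorted[7] = otamusU$hippop  (last char: 'p')
  sorted[8] = popotamusU$hip  (last char: 'p')
  sorted[9] = potamusU$hippo  (last char: 'o')
  sorted[10] = ppopotamusU$hi  (last char: 'i')
  sorted[11] = sU$hippopotamu  (last char: 'u')
  sorted[12] = tamusU$hippopo  (last char: 'o')
  sorted[13] = usU$hippopotam  (last char: 'm')
Last column: Ust$happpoiuom
Original string S is at sorted index 3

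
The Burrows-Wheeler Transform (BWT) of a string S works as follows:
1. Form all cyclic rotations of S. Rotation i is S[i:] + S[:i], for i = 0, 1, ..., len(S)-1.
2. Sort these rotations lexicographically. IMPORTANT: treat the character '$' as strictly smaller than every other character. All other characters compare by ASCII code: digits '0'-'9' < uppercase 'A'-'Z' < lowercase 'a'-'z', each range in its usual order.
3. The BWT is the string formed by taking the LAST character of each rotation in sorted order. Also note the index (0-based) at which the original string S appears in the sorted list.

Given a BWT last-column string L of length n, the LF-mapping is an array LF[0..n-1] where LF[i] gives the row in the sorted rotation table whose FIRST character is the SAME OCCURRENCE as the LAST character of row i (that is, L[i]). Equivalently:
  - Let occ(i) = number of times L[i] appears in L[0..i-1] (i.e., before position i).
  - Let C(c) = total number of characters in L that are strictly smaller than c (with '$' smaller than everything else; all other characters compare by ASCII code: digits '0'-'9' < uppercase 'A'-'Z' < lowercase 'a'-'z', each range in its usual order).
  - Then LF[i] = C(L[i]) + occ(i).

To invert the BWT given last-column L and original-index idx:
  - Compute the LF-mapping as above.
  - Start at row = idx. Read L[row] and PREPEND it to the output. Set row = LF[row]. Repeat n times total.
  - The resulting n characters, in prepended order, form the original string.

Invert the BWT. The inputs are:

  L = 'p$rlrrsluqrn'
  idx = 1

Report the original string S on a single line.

LF mapping: 4 0 6 1 7 8 10 2 11 5 9 3
Walk LF starting at row 1, prepending L[row]:
  step 1: row=1, L[1]='$', prepend. Next row=LF[1]=0
  step 2: row=0, L[0]='p', prepend. Next row=LF[0]=4
  step 3: row=4, L[4]='r', prepend. Next row=LF[4]=7
  step 4: row=7, L[7]='l', prepend. Next row=LF[7]=2
  step 5: row=2, L[2]='r', prepend. Next row=LF[2]=6
  step 6: row=6, L[6]='s', prepend. Next row=LF[6]=10
  step 7: row=10, L[10]='r', prepend. Next row=LF[10]=9
  step 8: row=9, L[9]='q', prepend. Next row=LF[9]=5
  step 9: row=5, L[5]='r', prepend. Next row=LF[5]=8
  step 10: row=8, L[8]='u', prepend. Next row=LF[8]=11
  step 11: row=11, L[11]='n', prepend. Next row=LF[11]=3
  step 12: row=3, L[3]='l', prepend. Next row=LF[3]=1
Reversed output: lnurqrsrlrp$

Answer: lnurqrsrlrp$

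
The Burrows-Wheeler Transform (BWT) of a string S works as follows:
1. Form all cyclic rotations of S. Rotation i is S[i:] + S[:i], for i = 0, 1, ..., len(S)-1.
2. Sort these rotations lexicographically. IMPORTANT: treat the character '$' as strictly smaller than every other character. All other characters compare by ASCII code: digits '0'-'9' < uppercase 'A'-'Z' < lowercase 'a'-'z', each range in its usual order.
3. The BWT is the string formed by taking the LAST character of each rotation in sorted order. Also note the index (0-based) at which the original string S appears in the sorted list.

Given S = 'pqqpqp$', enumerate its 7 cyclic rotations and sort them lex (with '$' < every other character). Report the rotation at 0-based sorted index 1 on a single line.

Answer: p$pqqpq

Derivation:
All 7 rotations (rotation i = S[i:]+S[:i]):
  rot[0] = pqqpqp$
  rot[1] = qqpqp$p
  rot[2] = qpqp$pq
  rot[3] = pqp$pqq
  rot[4] = qp$pqqp
  rot[5] = p$pqqpq
  rot[6] = $pqqpqp
Sorted (with $ < everything):
  sorted[0] = $pqqpqp
  sorted[1] = p$pqqpq
  sorted[2] = pqp$pqq
  sorted[3] = pqqpqp$
  sorted[4] = qp$pqqp
  sorted[5] = qpqp$pq
  sorted[6] = qqpqp$p
sorted[1] = p$pqqpq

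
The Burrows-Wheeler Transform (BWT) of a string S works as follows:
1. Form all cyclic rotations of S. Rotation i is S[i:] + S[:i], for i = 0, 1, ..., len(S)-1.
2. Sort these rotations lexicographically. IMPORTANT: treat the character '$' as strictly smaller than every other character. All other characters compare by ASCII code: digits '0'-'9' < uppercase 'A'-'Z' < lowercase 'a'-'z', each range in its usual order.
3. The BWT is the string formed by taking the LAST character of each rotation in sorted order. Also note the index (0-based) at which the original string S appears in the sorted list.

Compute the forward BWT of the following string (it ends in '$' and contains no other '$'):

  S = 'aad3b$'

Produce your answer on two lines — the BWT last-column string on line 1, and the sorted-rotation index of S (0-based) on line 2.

All 6 rotations (rotation i = S[i:]+S[:i]):
  rot[0] = aad3b$
  rot[1] = ad3b$a
  rot[2] = d3b$aa
  rot[3] = 3b$aad
  rot[4] = b$aad3
  rot[5] = $aad3b
Sorted (with $ < everything):
  sorted[0] = $aad3b  (last char: 'b')
  sorted[1] = 3b$aad  (last char: 'd')
  sorted[2] = aad3b$  (last char: '$')
  sorted[3] = ad3b$a  (last char: 'a')
  sorted[4] = b$aad3  (last char: '3')
  sorted[5] = d3b$aa  (last char: 'a')
Last column: bd$a3a
Original string S is at sorted index 2

Answer: bd$a3a
2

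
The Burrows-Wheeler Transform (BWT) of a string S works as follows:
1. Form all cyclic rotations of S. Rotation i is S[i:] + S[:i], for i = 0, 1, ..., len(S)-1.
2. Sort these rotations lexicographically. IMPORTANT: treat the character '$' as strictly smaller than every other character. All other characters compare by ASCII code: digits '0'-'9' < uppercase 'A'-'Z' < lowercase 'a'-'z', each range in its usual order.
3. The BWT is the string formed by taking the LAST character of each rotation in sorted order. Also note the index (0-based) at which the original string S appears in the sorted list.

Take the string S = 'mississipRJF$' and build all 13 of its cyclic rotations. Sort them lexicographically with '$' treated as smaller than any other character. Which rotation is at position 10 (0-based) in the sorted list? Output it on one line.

Answer: sissipRJF$mis

Derivation:
All 13 rotations (rotation i = S[i:]+S[:i]):
  rot[0] = mississipRJF$
  rot[1] = ississipRJF$m
  rot[2] = ssissipRJF$mi
  rot[3] = sissipRJF$mis
  rot[4] = issipRJF$miss
  rot[5] = ssipRJF$missi
  rot[6] = sipRJF$missis
  rot[7] = ipRJF$mississ
  rot[8] = pRJF$mississi
  rot[9] = RJF$mississip
  rot[10] = JF$mississipR
  rot[11] = F$mississipRJ
  rot[12] = $mississipRJF
Sorted (with $ < everything):
  sorted[0] = $mississipRJF
  sorted[1] = F$mississipRJ
  sorted[2] = JF$mississipR
  sorted[3] = RJF$mississip
  sorted[4] = ipRJF$mississ
  sorted[5] = issipRJF$miss
  sorted[6] = ississipRJF$m
  sorted[7] = mississipRJF$
  sorted[8] = pRJF$mississi
  sorted[9] = sipRJF$missis
  sorted[10] = sissipRJF$mis
  sorted[11] = ssipRJF$missi
  sorted[12] = ssissipRJF$mi
sorted[10] = sissipRJF$mis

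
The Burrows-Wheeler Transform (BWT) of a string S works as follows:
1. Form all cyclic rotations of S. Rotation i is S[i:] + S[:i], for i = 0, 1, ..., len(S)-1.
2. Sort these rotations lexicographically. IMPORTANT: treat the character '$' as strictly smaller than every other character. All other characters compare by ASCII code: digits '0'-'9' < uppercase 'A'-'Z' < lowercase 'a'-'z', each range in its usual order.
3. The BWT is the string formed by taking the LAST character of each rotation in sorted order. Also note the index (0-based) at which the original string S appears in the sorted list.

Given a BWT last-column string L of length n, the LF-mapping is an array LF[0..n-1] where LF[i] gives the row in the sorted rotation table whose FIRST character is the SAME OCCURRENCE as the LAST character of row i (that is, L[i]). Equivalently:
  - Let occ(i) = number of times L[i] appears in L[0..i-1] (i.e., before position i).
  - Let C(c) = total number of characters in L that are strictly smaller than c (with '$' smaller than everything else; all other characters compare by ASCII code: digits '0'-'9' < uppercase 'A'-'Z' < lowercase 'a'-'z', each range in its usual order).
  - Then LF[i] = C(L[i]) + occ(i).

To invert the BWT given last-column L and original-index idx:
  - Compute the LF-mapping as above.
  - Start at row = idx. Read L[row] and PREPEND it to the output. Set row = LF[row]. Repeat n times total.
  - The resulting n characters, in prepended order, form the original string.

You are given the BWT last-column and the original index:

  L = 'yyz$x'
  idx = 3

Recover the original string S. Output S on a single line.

LF mapping: 2 3 4 0 1
Walk LF starting at row 3, prepending L[row]:
  step 1: row=3, L[3]='$', prepend. Next row=LF[3]=0
  step 2: row=0, L[0]='y', prepend. Next row=LF[0]=2
  step 3: row=2, L[2]='z', prepend. Next row=LF[2]=4
  step 4: row=4, L[4]='x', prepend. Next row=LF[4]=1
  step 5: row=1, L[1]='y', prepend. Next row=LF[1]=3
Reversed output: yxzy$

Answer: yxzy$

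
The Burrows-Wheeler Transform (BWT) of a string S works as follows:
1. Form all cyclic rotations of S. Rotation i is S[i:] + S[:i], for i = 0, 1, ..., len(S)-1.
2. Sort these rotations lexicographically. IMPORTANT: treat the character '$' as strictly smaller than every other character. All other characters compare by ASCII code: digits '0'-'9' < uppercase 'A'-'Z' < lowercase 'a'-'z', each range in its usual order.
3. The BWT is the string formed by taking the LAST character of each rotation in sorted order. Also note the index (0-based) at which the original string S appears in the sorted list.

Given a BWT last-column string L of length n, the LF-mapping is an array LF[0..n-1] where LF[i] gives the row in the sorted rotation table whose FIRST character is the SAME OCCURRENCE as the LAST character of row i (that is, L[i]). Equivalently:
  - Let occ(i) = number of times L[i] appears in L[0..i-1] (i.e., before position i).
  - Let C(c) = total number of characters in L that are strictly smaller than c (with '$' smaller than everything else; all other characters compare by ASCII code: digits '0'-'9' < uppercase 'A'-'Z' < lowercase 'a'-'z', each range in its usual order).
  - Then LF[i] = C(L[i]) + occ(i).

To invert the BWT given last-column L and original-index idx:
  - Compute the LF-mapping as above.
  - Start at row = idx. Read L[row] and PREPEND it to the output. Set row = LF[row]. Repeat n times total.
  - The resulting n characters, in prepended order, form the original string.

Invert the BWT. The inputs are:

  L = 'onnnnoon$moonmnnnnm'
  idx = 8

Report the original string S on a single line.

LF mapping: 14 4 5 6 7 15 16 8 0 1 17 18 9 2 10 11 12 13 3
Walk LF starting at row 8, prepending L[row]:
  step 1: row=8, L[8]='$', prepend. Next row=LF[8]=0
  step 2: row=0, L[0]='o', prepend. Next row=LF[0]=14
  step 3: row=14, L[14]='n', prepend. Next row=LF[14]=10
  step 4: row=10, L[10]='o', prepend. Next row=LF[10]=17
  step 5: row=17, L[17]='n', prepend. Next row=LF[17]=13
  step 6: row=13, L[13]='m', prepend. Next row=LF[13]=2
  step 7: row=2, L[2]='n', prepend. Next row=LF[2]=5
  step 8: row=5, L[5]='o', prepend. Next row=LF[5]=15
  step 9: row=15, L[15]='n', prepend. Next row=LF[15]=11
  step 10: row=11, L[11]='o', prepend. Next row=LF[11]=18
  step 11: row=18, L[18]='m', prepend. Next row=LF[18]=3
  step 12: row=3, L[3]='n', prepend. Next row=LF[3]=6
  step 13: row=6, L[6]='o', prepend. Next row=LF[6]=16
  step 14: row=16, L[16]='n', prepend. Next row=LF[16]=12
  step 15: row=12, L[12]='n', prepend. Next row=LF[12]=9
  step 16: row=9, L[9]='m', prepend. Next row=LF[9]=1
  step 17: row=1, L[1]='n', prepend. Next row=LF[1]=4
  step 18: row=4, L[4]='n', prepend. Next row=LF[4]=7
  step 19: row=7, L[7]='n', prepend. Next row=LF[7]=8
Reversed output: nnnmnnonmononmnono$

Answer: nnnmnnonmononmnono$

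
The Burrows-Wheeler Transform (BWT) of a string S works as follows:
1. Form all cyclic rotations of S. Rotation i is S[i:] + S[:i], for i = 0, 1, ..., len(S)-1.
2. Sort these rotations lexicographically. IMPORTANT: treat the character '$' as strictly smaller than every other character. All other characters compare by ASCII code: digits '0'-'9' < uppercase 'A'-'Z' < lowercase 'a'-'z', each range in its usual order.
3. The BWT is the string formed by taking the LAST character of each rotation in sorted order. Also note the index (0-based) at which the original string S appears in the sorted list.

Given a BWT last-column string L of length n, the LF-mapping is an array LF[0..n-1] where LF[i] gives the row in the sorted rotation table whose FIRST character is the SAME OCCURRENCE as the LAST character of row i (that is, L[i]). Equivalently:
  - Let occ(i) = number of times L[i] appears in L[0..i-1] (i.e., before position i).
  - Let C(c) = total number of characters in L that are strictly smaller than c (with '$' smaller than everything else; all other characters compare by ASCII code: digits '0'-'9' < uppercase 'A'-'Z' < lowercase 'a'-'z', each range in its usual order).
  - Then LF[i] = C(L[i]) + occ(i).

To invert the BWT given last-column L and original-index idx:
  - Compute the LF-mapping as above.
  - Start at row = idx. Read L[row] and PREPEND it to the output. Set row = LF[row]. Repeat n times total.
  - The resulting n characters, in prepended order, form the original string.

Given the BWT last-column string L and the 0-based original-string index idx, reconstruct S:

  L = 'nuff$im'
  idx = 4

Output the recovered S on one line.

LF mapping: 5 6 1 2 0 3 4
Walk LF starting at row 4, prepending L[row]:
  step 1: row=4, L[4]='$', prepend. Next row=LF[4]=0
  step 2: row=0, L[0]='n', prepend. Next row=LF[0]=5
  step 3: row=5, L[5]='i', prepend. Next row=LF[5]=3
  step 4: row=3, L[3]='f', prepend. Next row=LF[3]=2
  step 5: row=2, L[2]='f', prepend. Next row=LF[2]=1
  step 6: row=1, L[1]='u', prepend. Next row=LF[1]=6
  step 7: row=6, L[6]='m', prepend. Next row=LF[6]=4
Reversed output: muffin$

Answer: muffin$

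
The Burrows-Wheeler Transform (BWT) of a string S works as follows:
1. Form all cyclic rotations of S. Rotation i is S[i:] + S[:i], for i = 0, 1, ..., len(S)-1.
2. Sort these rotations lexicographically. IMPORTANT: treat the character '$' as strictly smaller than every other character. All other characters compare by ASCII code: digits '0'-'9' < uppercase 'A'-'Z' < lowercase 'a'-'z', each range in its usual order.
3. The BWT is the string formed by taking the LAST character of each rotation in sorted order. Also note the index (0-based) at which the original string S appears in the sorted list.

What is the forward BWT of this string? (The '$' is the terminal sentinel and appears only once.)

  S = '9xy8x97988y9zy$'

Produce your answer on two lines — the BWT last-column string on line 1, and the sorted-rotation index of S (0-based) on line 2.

All 15 rotations (rotation i = S[i:]+S[:i]):
  rot[0] = 9xy8x97988y9zy$
  rot[1] = xy8x97988y9zy$9
  rot[2] = y8x97988y9zy$9x
  rot[3] = 8x97988y9zy$9xy
  rot[4] = x97988y9zy$9xy8
  rot[5] = 97988y9zy$9xy8x
  rot[6] = 7988y9zy$9xy8x9
  rot[7] = 988y9zy$9xy8x97
  rot[8] = 88y9zy$9xy8x979
  rot[9] = 8y9zy$9xy8x9798
  rot[10] = y9zy$9xy8x97988
  rot[11] = 9zy$9xy8x97988y
  rot[12] = zy$9xy8x97988y9
  rot[13] = y$9xy8x97988y9z
  rot[14] = $9xy8x97988y9zy
Sorted (with $ < everything):
  sorted[0] = $9xy8x97988y9zy  (last char: 'y')
  sorted[1] = 7988y9zy$9xy8x9  (last char: '9')
  sorted[2] = 88y9zy$9xy8x979  (last char: '9')
  sorted[3] = 8x97988y9zy$9xy  (last char: 'y')
  sorted[4] = 8y9zy$9xy8x9798  (last char: '8')
  sorted[5] = 97988y9zy$9xy8x  (last char: 'x')
  sorted[6] = 988y9zy$9xy8x97  (last char: '7')
  sorted[7] = 9xy8x97988y9zy$  (last char: '$')
  sorted[8] = 9zy$9xy8x97988y  (last char: 'y')
  sorted[9] = x97988y9zy$9xy8  (last char: '8')
  sorted[10] = xy8x97988y9zy$9  (last char: '9')
  sorted[11] = y$9xy8x97988y9z  (last char: 'z')
  sorted[12] = y8x97988y9zy$9x  (last char: 'x')
  sorted[13] = y9zy$9xy8x97988  (last char: '8')
  sorted[14] = zy$9xy8x97988y9  (last char: '9')
Last column: y99y8x7$y89zx89
Original string S is at sorted index 7

Answer: y99y8x7$y89zx89
7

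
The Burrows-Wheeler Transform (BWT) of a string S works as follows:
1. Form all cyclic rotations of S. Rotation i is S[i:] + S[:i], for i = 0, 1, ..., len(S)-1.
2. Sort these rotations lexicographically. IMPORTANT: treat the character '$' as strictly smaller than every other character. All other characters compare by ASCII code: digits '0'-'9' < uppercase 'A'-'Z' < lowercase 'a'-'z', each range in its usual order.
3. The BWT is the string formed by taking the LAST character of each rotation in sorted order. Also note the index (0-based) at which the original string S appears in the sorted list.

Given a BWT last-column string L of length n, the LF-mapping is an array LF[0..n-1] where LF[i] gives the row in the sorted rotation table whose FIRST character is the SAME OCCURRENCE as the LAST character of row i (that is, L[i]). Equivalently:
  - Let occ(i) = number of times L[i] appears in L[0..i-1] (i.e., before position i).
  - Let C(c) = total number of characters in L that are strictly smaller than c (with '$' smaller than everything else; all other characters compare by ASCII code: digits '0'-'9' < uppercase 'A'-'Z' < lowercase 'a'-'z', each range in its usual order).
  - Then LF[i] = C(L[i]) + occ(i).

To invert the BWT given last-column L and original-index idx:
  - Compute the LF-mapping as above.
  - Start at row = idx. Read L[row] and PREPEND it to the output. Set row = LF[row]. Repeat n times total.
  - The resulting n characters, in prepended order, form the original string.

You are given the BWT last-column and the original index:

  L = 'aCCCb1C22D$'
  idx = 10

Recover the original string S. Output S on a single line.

LF mapping: 9 4 5 6 10 1 7 2 3 8 0
Walk LF starting at row 10, prepending L[row]:
  step 1: row=10, L[10]='$', prepend. Next row=LF[10]=0
  step 2: row=0, L[0]='a', prepend. Next row=LF[0]=9
  step 3: row=9, L[9]='D', prepend. Next row=LF[9]=8
  step 4: row=8, L[8]='2', prepend. Next row=LF[8]=3
  step 5: row=3, L[3]='C', prepend. Next row=LF[3]=6
  step 6: row=6, L[6]='C', prepend. Next row=LF[6]=7
  step 7: row=7, L[7]='2', prepend. Next row=LF[7]=2
  step 8: row=2, L[2]='C', prepend. Next row=LF[2]=5
  step 9: row=5, L[5]='1', prepend. Next row=LF[5]=1
  step 10: row=1, L[1]='C', prepend. Next row=LF[1]=4
  step 11: row=4, L[4]='b', prepend. Next row=LF[4]=10
Reversed output: bC1C2CC2Da$

Answer: bC1C2CC2Da$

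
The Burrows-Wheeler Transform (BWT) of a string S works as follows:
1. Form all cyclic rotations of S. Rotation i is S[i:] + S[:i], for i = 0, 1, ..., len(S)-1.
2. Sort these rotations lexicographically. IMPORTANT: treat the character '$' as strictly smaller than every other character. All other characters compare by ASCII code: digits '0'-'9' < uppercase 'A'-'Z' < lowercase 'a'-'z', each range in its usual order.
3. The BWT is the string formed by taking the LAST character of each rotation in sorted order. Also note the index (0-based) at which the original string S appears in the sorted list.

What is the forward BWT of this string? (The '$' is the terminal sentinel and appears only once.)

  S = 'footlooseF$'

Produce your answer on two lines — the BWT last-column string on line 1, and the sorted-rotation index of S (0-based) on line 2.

All 11 rotations (rotation i = S[i:]+S[:i]):
  rot[0] = footlooseF$
  rot[1] = ootlooseF$f
  rot[2] = otlooseF$fo
  rot[3] = tlooseF$foo
  rot[4] = looseF$foot
  rot[5] = ooseF$footl
  rot[6] = oseF$footlo
  rot[7] = seF$footloo
  rot[8] = eF$footloos
  rot[9] = F$footloose
  rot[10] = $footlooseF
Sorted (with $ < everything):
  sorted[0] = $footlooseF  (last char: 'F')
  sorted[1] = F$footloose  (last char: 'e')
  sorted[2] = eF$footloos  (last char: 's')
  sorted[3] = footlooseF$  (last char: '$')
  sorted[4] = looseF$foot  (last char: 't')
  sorted[5] = ooseF$footl  (last char: 'l')
  sorted[6] = ootlooseF$f  (last char: 'f')
  sorted[7] = oseF$footlo  (last char: 'o')
  sorted[8] = otlooseF$fo  (last char: 'o')
  sorted[9] = seF$footloo  (last char: 'o')
  sorted[10] = tlooseF$foo  (last char: 'o')
Last column: Fes$tlfoooo
Original string S is at sorted index 3

Answer: Fes$tlfoooo
3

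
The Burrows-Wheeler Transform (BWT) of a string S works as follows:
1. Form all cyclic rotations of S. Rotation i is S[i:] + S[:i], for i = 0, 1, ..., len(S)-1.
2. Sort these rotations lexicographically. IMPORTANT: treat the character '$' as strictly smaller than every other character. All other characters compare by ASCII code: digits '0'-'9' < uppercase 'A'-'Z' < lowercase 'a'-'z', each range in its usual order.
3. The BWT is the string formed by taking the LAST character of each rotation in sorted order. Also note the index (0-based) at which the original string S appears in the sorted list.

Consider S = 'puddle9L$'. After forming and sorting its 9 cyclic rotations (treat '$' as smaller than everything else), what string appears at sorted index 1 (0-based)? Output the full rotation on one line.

Answer: 9L$puddle

Derivation:
All 9 rotations (rotation i = S[i:]+S[:i]):
  rot[0] = puddle9L$
  rot[1] = uddle9L$p
  rot[2] = ddle9L$pu
  rot[3] = dle9L$pud
  rot[4] = le9L$pudd
  rot[5] = e9L$puddl
  rot[6] = 9L$puddle
  rot[7] = L$puddle9
  rot[8] = $puddle9L
Sorted (with $ < everything):
  sorted[0] = $puddle9L
  sorted[1] = 9L$puddle
  sorted[2] = L$puddle9
  sorted[3] = ddle9L$pu
  sorted[4] = dle9L$pud
  sorted[5] = e9L$puddl
  sorted[6] = le9L$pudd
  sorted[7] = puddle9L$
  sorted[8] = uddle9L$p
sorted[1] = 9L$puddle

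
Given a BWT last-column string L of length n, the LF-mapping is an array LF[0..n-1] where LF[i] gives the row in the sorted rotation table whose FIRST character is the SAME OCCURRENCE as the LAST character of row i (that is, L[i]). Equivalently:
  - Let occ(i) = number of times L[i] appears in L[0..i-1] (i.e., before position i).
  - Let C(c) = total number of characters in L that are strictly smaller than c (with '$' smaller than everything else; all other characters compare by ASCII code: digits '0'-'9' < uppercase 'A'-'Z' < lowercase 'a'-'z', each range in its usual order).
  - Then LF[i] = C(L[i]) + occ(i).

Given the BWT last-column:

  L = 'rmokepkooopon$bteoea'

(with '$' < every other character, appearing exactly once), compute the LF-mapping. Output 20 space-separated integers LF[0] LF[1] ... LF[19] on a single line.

Char counts: '$':1, 'a':1, 'b':1, 'e':3, 'k':2, 'm':1, 'n':1, 'o':6, 'p':2, 'r':1, 't':1
C (first-col start): C('$')=0, C('a')=1, C('b')=2, C('e')=3, C('k')=6, C('m')=8, C('n')=9, C('o')=10, C('p')=16, C('r')=18, C('t')=19
L[0]='r': occ=0, LF[0]=C('r')+0=18+0=18
L[1]='m': occ=0, LF[1]=C('m')+0=8+0=8
L[2]='o': occ=0, LF[2]=C('o')+0=10+0=10
L[3]='k': occ=0, LF[3]=C('k')+0=6+0=6
L[4]='e': occ=0, LF[4]=C('e')+0=3+0=3
L[5]='p': occ=0, LF[5]=C('p')+0=16+0=16
L[6]='k': occ=1, LF[6]=C('k')+1=6+1=7
L[7]='o': occ=1, LF[7]=C('o')+1=10+1=11
L[8]='o': occ=2, LF[8]=C('o')+2=10+2=12
L[9]='o': occ=3, LF[9]=C('o')+3=10+3=13
L[10]='p': occ=1, LF[10]=C('p')+1=16+1=17
L[11]='o': occ=4, LF[11]=C('o')+4=10+4=14
L[12]='n': occ=0, LF[12]=C('n')+0=9+0=9
L[13]='$': occ=0, LF[13]=C('$')+0=0+0=0
L[14]='b': occ=0, LF[14]=C('b')+0=2+0=2
L[15]='t': occ=0, LF[15]=C('t')+0=19+0=19
L[16]='e': occ=1, LF[16]=C('e')+1=3+1=4
L[17]='o': occ=5, LF[17]=C('o')+5=10+5=15
L[18]='e': occ=2, LF[18]=C('e')+2=3+2=5
L[19]='a': occ=0, LF[19]=C('a')+0=1+0=1

Answer: 18 8 10 6 3 16 7 11 12 13 17 14 9 0 2 19 4 15 5 1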